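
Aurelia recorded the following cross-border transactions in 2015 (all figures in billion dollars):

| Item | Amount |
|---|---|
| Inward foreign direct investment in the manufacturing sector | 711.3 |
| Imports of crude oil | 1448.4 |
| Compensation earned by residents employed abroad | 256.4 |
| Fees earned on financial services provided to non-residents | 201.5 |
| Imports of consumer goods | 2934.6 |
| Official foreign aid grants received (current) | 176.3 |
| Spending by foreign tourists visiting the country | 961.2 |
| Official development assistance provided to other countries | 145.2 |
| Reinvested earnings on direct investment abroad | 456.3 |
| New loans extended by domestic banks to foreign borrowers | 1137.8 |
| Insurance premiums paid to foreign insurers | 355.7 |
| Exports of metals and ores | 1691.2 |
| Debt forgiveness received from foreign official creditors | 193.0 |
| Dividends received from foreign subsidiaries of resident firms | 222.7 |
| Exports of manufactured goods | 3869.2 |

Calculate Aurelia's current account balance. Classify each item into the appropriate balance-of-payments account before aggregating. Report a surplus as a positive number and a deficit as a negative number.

Goods: 1691.2 + 3869.2 - 2934.6 - 1448.4 = 1177.4
Services: 201.5 - 355.7 + 961.2 = 807.0
Primary income: 256.4 + 222.7 + 456.3 = 935.4
Secondary income: -145.2 + 176.3 = 31.1
Current account = 1177.4 + 807.0 + 935.4 + 31.1 = 2950.9
(Excluded from the current account — financial account: inward foreign direct investment in the manufacturing sector 711.3, new loans extended by domestic banks to foreign borrowers 1137.8; capital account: debt forgiveness received from foreign official creditors 193.0.)

2950.9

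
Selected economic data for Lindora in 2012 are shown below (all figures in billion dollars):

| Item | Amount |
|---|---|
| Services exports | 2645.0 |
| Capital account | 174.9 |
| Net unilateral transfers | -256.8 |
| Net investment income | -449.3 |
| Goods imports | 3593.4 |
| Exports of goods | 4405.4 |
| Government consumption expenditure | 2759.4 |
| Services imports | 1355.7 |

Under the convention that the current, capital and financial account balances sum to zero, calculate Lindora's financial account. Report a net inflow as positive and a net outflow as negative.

Goods balance = 4405.4 - 3593.4 = 812.0
Services balance = 2645.0 - 1355.7 = 1289.3
Trade balance (goods + services) = 812.0 + 1289.3 = 2101.3
Net primary income = -449.3
Net secondary income = -256.8
Current account = 2101.3 + (-449.3) + (-256.8) = 1395.2
Financial account = -(1395.2 + 174.9) = -1570.1

-1570.1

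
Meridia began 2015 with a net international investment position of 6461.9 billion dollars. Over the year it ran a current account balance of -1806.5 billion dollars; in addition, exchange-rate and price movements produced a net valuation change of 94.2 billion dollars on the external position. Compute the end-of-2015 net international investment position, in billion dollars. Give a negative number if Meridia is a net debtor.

4749.6

Change in NIIP = current account + net valuation change = -1806.5 + 94.2 = -1712.3
End-of-year NIIP = 6461.9 + (-1712.3) = 4749.6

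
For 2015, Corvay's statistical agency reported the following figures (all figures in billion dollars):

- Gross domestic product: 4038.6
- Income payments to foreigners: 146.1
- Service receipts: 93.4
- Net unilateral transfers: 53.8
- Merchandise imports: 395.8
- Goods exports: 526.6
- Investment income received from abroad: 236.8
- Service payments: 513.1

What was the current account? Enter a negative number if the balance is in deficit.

Goods balance = 526.6 - 395.8 = 130.8
Services balance = 93.4 - 513.1 = -419.7
Trade balance (goods + services) = 130.8 + (-419.7) = -288.9
Net primary income = 236.8 - 146.1 = 90.7
Net secondary income = 53.8
Current account = -288.9 + 90.7 + 53.8 = -144.4

-144.4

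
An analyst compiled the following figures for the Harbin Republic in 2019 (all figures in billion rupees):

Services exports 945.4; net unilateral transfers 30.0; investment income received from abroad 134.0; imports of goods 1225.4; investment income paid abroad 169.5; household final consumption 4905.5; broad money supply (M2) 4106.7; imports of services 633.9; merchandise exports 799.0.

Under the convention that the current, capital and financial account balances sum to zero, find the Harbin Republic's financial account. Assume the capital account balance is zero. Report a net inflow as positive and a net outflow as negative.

120.4

Goods balance = 799.0 - 1225.4 = -426.4
Services balance = 945.4 - 633.9 = 311.5
Trade balance (goods + services) = -426.4 + 311.5 = -114.9
Net primary income = 134.0 - 169.5 = -35.5
Net secondary income = 30.0
Current account = -114.9 + (-35.5) + 30.0 = -120.4
Financial account = -(-120.4) = 120.4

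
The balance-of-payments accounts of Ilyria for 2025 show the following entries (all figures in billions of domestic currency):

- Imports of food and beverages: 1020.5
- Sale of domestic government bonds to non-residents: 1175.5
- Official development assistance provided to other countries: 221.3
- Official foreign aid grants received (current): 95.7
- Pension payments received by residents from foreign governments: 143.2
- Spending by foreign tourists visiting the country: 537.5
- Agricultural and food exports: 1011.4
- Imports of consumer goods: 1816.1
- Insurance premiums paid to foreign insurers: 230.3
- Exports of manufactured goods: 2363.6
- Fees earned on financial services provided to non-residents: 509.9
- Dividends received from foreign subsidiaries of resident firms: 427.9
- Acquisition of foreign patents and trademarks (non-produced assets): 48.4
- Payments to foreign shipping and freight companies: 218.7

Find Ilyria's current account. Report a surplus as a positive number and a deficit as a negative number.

1582.3

Goods: -1816.1 - 1020.5 + 2363.6 + 1011.4 = 538.4
Services: -218.7 + 509.9 + 537.5 - 230.3 = 598.4
Primary income: 427.9
Secondary income: 95.7 - 221.3 + 143.2 = 17.6
Current account = 538.4 + 598.4 + 427.9 + 17.6 = 1582.3
(Excluded from the current account — financial account: sale of domestic government bonds to non-residents 1175.5; capital account: acquisition of foreign patents and trademarks (non-produced assets) 48.4.)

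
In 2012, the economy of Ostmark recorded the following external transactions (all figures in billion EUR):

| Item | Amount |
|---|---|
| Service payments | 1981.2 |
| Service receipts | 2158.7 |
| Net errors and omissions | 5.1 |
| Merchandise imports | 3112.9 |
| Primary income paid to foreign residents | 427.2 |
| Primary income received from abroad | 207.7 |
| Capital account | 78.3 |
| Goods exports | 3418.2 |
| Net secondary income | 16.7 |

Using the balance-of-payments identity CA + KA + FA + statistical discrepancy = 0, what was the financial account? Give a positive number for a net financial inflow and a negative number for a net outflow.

-363.4

Goods balance = 3418.2 - 3112.9 = 305.3
Services balance = 2158.7 - 1981.2 = 177.5
Trade balance (goods + services) = 305.3 + 177.5 = 482.8
Net primary income = 207.7 - 427.2 = -219.5
Net secondary income = 16.7
Current account = 482.8 + (-219.5) + 16.7 = 280.0
Financial account = -(280.0 + 78.3 + 5.1) = -363.4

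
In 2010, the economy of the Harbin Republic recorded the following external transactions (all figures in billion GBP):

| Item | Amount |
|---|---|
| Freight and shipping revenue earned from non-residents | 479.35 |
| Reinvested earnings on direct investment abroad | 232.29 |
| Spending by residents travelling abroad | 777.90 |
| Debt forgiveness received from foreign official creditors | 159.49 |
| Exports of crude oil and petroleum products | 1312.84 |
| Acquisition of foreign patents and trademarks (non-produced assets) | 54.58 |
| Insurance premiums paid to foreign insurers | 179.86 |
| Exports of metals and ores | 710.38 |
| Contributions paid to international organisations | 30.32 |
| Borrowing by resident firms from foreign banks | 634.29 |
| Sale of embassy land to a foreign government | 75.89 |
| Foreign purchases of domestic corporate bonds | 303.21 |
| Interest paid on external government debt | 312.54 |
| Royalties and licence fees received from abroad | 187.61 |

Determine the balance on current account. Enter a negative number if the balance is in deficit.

Goods: 710.38 + 1312.84 = 2023.22
Services: -777.90 + 187.61 + 479.35 - 179.86 = -290.80
Primary income: -312.54 + 232.29 = -80.25
Secondary income: -30.32
Current account = 2023.22 + (-290.80) + (-80.25) + (-30.32) = 1621.85
(Excluded from the current account — capital account: debt forgiveness received from foreign official creditors 159.49, acquisition of foreign patents and trademarks (non-produced assets) 54.58, sale of embassy land to a foreign government 75.89; financial account: borrowing by resident firms from foreign banks 634.29, foreign purchases of domestic corporate bonds 303.21.)

1621.85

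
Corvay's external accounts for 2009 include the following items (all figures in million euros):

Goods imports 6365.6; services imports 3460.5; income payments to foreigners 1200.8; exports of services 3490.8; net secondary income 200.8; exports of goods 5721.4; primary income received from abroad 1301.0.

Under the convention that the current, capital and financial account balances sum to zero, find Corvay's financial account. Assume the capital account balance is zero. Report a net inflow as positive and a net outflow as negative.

Goods balance = 5721.4 - 6365.6 = -644.2
Services balance = 3490.8 - 3460.5 = 30.3
Trade balance (goods + services) = -644.2 + 30.3 = -613.9
Net primary income = 1301.0 - 1200.8 = 100.2
Net secondary income = 200.8
Current account = -613.9 + 100.2 + 200.8 = -312.9
Financial account = -(-312.9) = 312.9

312.9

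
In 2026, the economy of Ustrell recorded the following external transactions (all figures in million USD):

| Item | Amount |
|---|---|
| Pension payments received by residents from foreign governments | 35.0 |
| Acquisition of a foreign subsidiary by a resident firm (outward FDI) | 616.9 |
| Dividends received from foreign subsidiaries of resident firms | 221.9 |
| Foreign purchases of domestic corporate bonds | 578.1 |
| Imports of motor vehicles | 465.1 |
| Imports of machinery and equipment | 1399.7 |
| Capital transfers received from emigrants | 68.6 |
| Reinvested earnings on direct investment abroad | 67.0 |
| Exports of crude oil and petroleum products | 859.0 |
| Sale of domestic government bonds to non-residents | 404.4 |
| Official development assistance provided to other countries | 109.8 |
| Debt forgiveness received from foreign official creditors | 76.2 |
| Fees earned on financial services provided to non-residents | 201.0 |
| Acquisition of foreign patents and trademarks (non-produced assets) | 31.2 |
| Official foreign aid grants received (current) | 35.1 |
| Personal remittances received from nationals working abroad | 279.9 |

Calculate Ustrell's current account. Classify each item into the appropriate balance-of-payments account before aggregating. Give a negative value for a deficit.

Goods: -1399.7 + 859.0 - 465.1 = -1005.8
Services: 201.0
Primary income: 221.9 + 67.0 = 288.9
Secondary income: 35.1 - 109.8 + 35.0 + 279.9 = 240.2
Current account = (-1005.8) + 201.0 + 288.9 + 240.2 = -275.7
(Excluded from the current account — financial account: acquisition of a foreign subsidiary by a resident firm (outward FDI) 616.9, foreign purchases of domestic corporate bonds 578.1, sale of domestic government bonds to non-residents 404.4; capital account: capital transfers received from emigrants 68.6, debt forgiveness received from foreign official creditors 76.2, acquisition of foreign patents and trademarks (non-produced assets) 31.2.)

-275.7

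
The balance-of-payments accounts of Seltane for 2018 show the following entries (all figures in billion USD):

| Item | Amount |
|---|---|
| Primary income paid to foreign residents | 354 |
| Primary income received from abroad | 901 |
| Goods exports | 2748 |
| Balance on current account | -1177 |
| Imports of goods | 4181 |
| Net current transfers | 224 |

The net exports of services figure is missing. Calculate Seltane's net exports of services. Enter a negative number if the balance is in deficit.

-515

Current account = goods balance + services balance + net primary income + net secondary income
Sum of the known components = -662
Net exports of services = CA - (known components) = -1177 - (-662) = -515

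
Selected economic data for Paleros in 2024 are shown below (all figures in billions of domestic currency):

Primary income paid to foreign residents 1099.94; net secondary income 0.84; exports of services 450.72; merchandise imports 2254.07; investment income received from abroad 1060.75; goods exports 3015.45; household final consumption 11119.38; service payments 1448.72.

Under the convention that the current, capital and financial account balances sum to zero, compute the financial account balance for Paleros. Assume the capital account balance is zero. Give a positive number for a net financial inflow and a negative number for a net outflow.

274.97

Goods balance = 3015.45 - 2254.07 = 761.38
Services balance = 450.72 - 1448.72 = -998.00
Trade balance (goods + services) = 761.38 + (-998.00) = -236.62
Net primary income = 1060.75 - 1099.94 = -39.19
Net secondary income = 0.84
Current account = -236.62 + (-39.19) + 0.84 = -274.97
Financial account = -(-274.97) = 274.97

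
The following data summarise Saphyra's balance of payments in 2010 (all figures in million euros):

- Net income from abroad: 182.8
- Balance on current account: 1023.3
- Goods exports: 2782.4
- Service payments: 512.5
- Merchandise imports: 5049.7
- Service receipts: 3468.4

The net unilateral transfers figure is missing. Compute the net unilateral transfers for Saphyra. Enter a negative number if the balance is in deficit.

151.9

Current account = goods balance + services balance + net primary income + net secondary income
Sum of the known components = 871.4
Net unilateral transfers = CA - (known components) = 1023.3 - 871.4 = 151.9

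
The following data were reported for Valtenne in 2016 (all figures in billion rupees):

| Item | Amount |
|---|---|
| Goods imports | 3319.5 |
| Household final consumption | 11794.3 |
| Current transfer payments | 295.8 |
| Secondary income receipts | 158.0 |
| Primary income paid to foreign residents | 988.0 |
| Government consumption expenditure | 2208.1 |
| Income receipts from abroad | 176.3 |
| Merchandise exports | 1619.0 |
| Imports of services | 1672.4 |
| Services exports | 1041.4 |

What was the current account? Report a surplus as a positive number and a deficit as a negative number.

Goods balance = 1619.0 - 3319.5 = -1700.5
Services balance = 1041.4 - 1672.4 = -631.0
Trade balance (goods + services) = -1700.5 + (-631.0) = -2331.5
Net primary income = 176.3 - 988.0 = -811.7
Net secondary income = 158.0 - 295.8 = -137.8
Current account = -2331.5 + (-811.7) + (-137.8) = -3281.0

-3281.0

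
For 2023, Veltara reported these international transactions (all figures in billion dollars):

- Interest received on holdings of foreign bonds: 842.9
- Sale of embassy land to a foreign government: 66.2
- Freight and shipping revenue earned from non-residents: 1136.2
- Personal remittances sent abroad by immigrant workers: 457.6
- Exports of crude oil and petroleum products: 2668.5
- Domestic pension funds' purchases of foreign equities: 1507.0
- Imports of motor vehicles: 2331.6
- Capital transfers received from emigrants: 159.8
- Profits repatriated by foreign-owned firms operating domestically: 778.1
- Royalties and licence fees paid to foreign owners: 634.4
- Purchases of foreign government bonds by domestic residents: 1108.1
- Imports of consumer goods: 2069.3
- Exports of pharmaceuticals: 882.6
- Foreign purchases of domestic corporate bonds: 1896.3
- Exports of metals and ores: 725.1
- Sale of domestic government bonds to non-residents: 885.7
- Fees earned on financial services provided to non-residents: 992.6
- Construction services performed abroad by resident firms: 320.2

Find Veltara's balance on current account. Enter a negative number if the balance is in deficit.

Goods: 882.6 - 2069.3 + 2668.5 + 725.1 - 2331.6 = -124.7
Services: 992.6 + 320.2 + 1136.2 - 634.4 = 1814.6
Primary income: -778.1 + 842.9 = 64.8
Secondary income: -457.6
Current account = (-124.7) + 1814.6 + 64.8 + (-457.6) = 1297.1
(Excluded from the current account — capital account: sale of embassy land to a foreign government 66.2, capital transfers received from emigrants 159.8; financial account: domestic pension funds' purchases of foreign equities 1507.0, purchases of foreign government bonds by domestic residents 1108.1, foreign purchases of domestic corporate bonds 1896.3, sale of domestic government bonds to non-residents 885.7.)

1297.1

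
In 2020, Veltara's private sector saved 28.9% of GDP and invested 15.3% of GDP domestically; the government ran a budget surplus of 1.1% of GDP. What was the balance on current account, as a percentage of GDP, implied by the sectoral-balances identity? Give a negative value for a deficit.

14.7

By the sectoral-balances identity, CA = (S_private - I) + (T - G).
Private balance = 28.9 - 15.3 = 13.6
Government balance (T - G) = 1.1
CA = 13.6 + 1.1 = 14.7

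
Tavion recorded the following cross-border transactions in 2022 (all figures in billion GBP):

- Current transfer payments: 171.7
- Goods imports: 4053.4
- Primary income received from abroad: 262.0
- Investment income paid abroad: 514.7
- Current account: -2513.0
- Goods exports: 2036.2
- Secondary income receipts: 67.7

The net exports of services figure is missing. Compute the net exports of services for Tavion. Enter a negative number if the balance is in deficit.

-139.1

Current account = goods balance + services balance + net primary income + net secondary income
Sum of the known components = -2373.9
Net exports of services = CA - (known components) = -2513.0 - (-2373.9) = -139.1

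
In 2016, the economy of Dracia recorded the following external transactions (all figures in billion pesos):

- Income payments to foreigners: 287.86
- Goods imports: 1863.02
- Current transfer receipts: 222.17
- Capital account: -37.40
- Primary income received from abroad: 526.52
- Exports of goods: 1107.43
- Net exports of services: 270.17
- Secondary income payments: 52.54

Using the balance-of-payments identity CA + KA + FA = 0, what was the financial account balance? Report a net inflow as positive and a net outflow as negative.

Goods balance = 1107.43 - 1863.02 = -755.59
Services balance = 270.17
Trade balance (goods + services) = -755.59 + 270.17 = -485.42
Net primary income = 526.52 - 287.86 = 238.66
Net secondary income = 222.17 - 52.54 = 169.63
Current account = -485.42 + 238.66 + 169.63 = -77.13
Financial account = -(-77.13 + (-37.40)) = 114.53

114.53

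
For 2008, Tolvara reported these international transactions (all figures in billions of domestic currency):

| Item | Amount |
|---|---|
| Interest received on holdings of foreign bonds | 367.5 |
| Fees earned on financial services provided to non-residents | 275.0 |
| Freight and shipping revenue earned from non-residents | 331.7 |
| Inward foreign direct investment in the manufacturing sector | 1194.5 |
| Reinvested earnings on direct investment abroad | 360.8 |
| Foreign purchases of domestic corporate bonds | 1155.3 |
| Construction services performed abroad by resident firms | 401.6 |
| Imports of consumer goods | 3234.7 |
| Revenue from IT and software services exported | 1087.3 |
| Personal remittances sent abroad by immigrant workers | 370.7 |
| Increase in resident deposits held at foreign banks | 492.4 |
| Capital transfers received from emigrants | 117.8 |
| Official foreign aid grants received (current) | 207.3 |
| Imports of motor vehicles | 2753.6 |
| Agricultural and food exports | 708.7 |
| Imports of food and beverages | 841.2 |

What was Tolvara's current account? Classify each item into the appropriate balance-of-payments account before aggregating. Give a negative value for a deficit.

Goods: -2753.6 + 708.7 - 841.2 - 3234.7 = -6120.8
Services: 275.0 + 401.6 + 331.7 + 1087.3 = 2095.6
Primary income: 367.5 + 360.8 = 728.3
Secondary income: -370.7 + 207.3 = -163.4
Current account = (-6120.8) + 2095.6 + 728.3 + (-163.4) = -3460.3
(Excluded from the current account — financial account: inward foreign direct investment in the manufacturing sector 1194.5, foreign purchases of domestic corporate bonds 1155.3, increase in resident deposits held at foreign banks 492.4; capital account: capital transfers received from emigrants 117.8.)

-3460.3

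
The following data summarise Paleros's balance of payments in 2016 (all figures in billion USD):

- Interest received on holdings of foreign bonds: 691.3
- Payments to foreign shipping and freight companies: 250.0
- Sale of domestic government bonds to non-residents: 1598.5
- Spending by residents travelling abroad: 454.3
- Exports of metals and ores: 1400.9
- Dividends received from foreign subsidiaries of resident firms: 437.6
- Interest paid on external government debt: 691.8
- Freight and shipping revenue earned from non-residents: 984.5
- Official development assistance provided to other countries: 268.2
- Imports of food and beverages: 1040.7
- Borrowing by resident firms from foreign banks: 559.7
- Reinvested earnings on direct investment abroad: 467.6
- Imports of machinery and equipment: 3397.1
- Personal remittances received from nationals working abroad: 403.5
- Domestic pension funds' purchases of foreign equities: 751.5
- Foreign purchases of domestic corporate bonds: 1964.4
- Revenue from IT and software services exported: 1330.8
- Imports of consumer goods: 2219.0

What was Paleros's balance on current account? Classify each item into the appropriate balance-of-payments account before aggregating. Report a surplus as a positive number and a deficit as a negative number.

Goods: 1400.9 - 2219.0 - 1040.7 - 3397.1 = -5255.9
Services: -250.0 - 454.3 + 1330.8 + 984.5 = 1611.0
Primary income: 437.6 - 691.8 + 691.3 + 467.6 = 904.7
Secondary income: -268.2 + 403.5 = 135.3
Current account = (-5255.9) + 1611.0 + 904.7 + 135.3 = -2604.9
(Excluded from the current account — financial account: sale of domestic government bonds to non-residents 1598.5, borrowing by resident firms from foreign banks 559.7, domestic pension funds' purchases of foreign equities 751.5, foreign purchases of domestic corporate bonds 1964.4.)

-2604.9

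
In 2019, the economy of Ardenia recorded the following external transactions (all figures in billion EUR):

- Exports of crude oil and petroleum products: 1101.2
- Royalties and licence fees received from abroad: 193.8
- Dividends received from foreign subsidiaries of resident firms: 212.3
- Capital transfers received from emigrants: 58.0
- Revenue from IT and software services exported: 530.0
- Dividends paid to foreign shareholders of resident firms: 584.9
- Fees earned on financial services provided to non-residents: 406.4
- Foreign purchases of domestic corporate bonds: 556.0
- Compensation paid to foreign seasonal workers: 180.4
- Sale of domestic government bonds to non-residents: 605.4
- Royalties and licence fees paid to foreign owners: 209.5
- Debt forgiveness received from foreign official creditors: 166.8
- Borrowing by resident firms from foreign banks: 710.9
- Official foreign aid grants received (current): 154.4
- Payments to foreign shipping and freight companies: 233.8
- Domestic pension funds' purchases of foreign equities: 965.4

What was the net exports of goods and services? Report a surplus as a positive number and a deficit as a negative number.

Goods: 1101.2
Services: -233.8 + 193.8 - 209.5 + 406.4 + 530.0 = 686.9
Trade balance = 1101.2 + 686.9 = 1788.1
(Excluded from the trade balance — primary income: dividends received from foreign subsidiaries of resident firms 212.3, dividends paid to foreign shareholders of resident firms 584.9, compensation paid to foreign seasonal workers 180.4; capital account: capital transfers received from emigrants 58.0, debt forgiveness received from foreign official creditors 166.8; financial account: foreign purchases of domestic corporate bonds 556.0, sale of domestic government bonds to non-residents 605.4, borrowing by resident firms from foreign banks 710.9, domestic pension funds' purchases of foreign equities 965.4; secondary income: official foreign aid grants received (current) 154.4.)

1788.1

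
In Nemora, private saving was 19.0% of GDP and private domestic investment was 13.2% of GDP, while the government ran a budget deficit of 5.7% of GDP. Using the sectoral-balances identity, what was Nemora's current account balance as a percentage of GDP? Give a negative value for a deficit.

0.1

By the sectoral-balances identity, CA = (S_private - I) + (T - G).
Private balance = 19.0 - 13.2 = 5.8
Government balance (T - G) = -5.7
CA = 5.8 + (-5.7) = 0.1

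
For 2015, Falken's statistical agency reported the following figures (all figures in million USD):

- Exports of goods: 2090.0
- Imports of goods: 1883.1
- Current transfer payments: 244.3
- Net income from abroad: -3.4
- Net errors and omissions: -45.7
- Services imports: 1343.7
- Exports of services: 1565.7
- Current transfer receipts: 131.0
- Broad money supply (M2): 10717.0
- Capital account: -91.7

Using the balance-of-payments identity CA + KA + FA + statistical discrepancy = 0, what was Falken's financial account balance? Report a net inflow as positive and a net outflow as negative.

-174.8

Goods balance = 2090.0 - 1883.1 = 206.9
Services balance = 1565.7 - 1343.7 = 222.0
Trade balance (goods + services) = 206.9 + 222.0 = 428.9
Net primary income = -3.4
Net secondary income = 131.0 - 244.3 = -113.3
Current account = 428.9 + (-3.4) + (-113.3) = 312.2
Financial account = -(312.2 + (-91.7) + (-45.7)) = -174.8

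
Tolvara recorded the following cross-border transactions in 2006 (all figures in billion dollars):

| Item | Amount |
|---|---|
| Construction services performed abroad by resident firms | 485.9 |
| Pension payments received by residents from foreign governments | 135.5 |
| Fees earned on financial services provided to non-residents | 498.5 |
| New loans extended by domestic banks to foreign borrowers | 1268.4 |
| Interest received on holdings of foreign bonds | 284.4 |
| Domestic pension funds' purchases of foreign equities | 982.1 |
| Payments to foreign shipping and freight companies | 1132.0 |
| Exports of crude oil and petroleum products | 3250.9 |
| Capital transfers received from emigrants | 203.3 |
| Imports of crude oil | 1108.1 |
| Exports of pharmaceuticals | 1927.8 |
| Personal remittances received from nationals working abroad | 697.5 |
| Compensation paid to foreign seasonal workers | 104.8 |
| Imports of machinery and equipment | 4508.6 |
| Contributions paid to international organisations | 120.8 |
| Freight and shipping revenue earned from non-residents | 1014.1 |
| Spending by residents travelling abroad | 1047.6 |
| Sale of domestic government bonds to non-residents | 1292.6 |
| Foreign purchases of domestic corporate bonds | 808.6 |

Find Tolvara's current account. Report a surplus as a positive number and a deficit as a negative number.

Goods: -1108.1 - 4508.6 + 1927.8 + 3250.9 = -438.0
Services: 498.5 + 1014.1 + 485.9 - 1047.6 - 1132.0 = -181.1
Primary income: -104.8 + 284.4 = 179.6
Secondary income: 135.5 + 697.5 - 120.8 = 712.2
Current account = (-438.0) + (-181.1) + 179.6 + 712.2 = 272.7
(Excluded from the current account — financial account: new loans extended by domestic banks to foreign borrowers 1268.4, domestic pension funds' purchases of foreign equities 982.1, sale of domestic government bonds to non-residents 1292.6, foreign purchases of domestic corporate bonds 808.6; capital account: capital transfers received from emigrants 203.3.)

272.7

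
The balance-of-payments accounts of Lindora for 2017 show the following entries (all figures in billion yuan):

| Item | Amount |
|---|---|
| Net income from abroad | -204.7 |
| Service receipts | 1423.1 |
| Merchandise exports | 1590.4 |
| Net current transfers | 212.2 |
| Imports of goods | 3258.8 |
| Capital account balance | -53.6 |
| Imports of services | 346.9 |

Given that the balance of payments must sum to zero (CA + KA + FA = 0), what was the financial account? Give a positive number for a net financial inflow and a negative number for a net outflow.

638.3

Goods balance = 1590.4 - 3258.8 = -1668.4
Services balance = 1423.1 - 346.9 = 1076.2
Trade balance (goods + services) = -1668.4 + 1076.2 = -592.2
Net primary income = -204.7
Net secondary income = 212.2
Current account = -592.2 + (-204.7) + 212.2 = -584.7
Financial account = -(-584.7 + (-53.6)) = 638.3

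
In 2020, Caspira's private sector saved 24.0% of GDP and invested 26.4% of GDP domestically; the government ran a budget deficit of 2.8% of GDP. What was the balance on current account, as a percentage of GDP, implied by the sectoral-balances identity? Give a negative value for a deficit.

-5.2

By the sectoral-balances identity, CA = (S_private - I) + (T - G).
Private balance = 24.0 - 26.4 = -2.4
Government balance (T - G) = -2.8
CA = -2.4 + (-2.8) = -5.2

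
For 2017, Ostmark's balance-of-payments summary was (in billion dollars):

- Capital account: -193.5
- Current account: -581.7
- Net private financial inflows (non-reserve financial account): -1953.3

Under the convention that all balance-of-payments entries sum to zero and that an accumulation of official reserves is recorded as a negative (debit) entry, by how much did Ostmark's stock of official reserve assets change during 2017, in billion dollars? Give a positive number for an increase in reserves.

-2728.5

Official reserve transactions balance = -((-581.7) + (-193.5) + (-1953.3)) = 2728.5
An accumulation of reserves is recorded as a debit (negative entry), so the change in the stock of reserves is the negative of that balance.
Change in official reserves = -(2728.5) = -2728.5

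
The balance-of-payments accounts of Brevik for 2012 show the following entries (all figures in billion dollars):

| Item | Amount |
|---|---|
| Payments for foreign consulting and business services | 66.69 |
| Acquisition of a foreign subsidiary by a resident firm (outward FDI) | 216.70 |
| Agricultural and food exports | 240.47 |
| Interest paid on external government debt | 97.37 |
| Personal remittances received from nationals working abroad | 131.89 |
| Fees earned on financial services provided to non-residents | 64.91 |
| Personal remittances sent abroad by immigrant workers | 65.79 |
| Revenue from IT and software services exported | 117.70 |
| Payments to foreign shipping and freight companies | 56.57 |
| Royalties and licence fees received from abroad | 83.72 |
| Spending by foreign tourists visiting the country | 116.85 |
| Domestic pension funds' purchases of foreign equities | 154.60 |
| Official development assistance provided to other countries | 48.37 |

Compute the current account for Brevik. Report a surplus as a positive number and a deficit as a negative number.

420.75

Goods: 240.47
Services: 83.72 + 116.85 + 117.70 - 56.57 + 64.91 - 66.69 = 259.92
Primary income: -97.37
Secondary income: -65.79 + 131.89 - 48.37 = 17.73
Current account = 240.47 + 259.92 + (-97.37) + 17.73 = 420.75
(Excluded from the current account — financial account: acquisition of a foreign subsidiary by a resident firm (outward FDI) 216.70, domestic pension funds' purchases of foreign equities 154.60.)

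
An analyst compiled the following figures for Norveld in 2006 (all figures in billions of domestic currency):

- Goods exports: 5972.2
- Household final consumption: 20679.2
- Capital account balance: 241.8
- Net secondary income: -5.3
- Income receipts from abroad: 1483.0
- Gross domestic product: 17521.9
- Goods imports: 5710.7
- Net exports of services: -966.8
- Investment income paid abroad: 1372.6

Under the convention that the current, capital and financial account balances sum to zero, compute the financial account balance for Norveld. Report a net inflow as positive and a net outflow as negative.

Goods balance = 5972.2 - 5710.7 = 261.5
Services balance = -966.8
Trade balance (goods + services) = 261.5 + (-966.8) = -705.3
Net primary income = 1483.0 - 1372.6 = 110.4
Net secondary income = -5.3
Current account = -705.3 + 110.4 + (-5.3) = -600.2
Financial account = -(-600.2 + 241.8) = 358.4

358.4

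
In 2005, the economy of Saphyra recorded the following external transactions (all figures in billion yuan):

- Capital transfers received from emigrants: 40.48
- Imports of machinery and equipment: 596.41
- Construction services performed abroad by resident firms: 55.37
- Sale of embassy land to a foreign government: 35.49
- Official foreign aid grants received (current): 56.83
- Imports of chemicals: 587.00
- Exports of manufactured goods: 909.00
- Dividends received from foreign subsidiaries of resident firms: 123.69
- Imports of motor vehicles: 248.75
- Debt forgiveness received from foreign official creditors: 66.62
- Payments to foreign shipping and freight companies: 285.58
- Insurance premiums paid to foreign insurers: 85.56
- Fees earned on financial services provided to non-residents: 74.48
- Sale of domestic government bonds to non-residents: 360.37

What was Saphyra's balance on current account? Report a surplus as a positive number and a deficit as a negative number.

-583.93

Goods: -596.41 - 248.75 - 587.00 + 909.00 = -523.16
Services: 74.48 - 285.58 + 55.37 - 85.56 = -241.29
Primary income: 123.69
Secondary income: 56.83
Current account = (-523.16) + (-241.29) + 123.69 + 56.83 = -583.93
(Excluded from the current account — capital account: capital transfers received from emigrants 40.48, sale of embassy land to a foreign government 35.49, debt forgiveness received from foreign official creditors 66.62; financial account: sale of domestic government bonds to non-residents 360.37.)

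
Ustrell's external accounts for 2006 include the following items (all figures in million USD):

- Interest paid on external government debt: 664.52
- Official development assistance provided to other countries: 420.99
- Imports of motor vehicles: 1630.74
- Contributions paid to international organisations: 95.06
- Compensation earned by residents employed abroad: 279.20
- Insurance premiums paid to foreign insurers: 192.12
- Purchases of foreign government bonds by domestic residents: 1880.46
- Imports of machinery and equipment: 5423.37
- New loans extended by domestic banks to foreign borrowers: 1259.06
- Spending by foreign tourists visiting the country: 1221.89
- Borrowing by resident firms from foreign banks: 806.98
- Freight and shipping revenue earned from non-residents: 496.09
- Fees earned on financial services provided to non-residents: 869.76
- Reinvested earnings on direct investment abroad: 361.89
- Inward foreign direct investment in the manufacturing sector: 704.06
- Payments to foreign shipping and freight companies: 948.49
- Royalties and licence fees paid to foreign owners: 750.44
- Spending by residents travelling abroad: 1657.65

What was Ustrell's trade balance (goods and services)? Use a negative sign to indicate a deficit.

Goods: -1630.74 - 5423.37 = -7054.11
Services: -1657.65 - 948.49 + 496.09 + 869.76 + 1221.89 - 750.44 - 192.12 = -960.96
Trade balance = -7054.11 + (-960.96) = -8015.07
(Excluded from the trade balance — primary income: interest paid on external government debt 664.52, compensation earned by residents employed abroad 279.20, reinvested earnings on direct investment abroad 361.89; secondary income: official development assistance provided to other countries 420.99, contributions paid to international organisations 95.06; financial account: purchases of foreign government bonds by domestic residents 1880.46, new loans extended by domestic banks to foreign borrowers 1259.06, borrowing by resident firms from foreign banks 806.98, inward foreign direct investment in the manufacturing sector 704.06.)

-8015.07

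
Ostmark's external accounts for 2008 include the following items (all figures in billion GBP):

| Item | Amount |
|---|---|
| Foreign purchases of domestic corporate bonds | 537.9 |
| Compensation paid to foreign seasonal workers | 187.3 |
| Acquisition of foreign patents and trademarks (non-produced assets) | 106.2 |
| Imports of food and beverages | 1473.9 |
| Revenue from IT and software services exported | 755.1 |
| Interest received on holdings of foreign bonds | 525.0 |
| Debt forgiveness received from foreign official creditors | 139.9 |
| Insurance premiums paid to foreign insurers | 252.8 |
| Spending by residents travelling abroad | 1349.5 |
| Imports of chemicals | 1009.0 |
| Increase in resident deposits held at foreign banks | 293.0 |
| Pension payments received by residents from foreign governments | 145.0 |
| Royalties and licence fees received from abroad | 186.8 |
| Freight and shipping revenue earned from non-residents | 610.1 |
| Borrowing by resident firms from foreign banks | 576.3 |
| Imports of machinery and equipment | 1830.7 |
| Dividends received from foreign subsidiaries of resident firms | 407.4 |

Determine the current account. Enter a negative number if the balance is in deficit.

Goods: -1009.0 - 1830.7 - 1473.9 = -4313.6
Services: 186.8 + 610.1 + 755.1 - 1349.5 - 252.8 = -50.3
Primary income: 525.0 - 187.3 + 407.4 = 745.1
Secondary income: 145.0
Current account = (-4313.6) + (-50.3) + 745.1 + 145.0 = -3473.8
(Excluded from the current account — financial account: foreign purchases of domestic corporate bonds 537.9, increase in resident deposits held at foreign banks 293.0, borrowing by resident firms from foreign banks 576.3; capital account: acquisition of foreign patents and trademarks (non-produced assets) 106.2, debt forgiveness received from foreign official creditors 139.9.)

-3473.8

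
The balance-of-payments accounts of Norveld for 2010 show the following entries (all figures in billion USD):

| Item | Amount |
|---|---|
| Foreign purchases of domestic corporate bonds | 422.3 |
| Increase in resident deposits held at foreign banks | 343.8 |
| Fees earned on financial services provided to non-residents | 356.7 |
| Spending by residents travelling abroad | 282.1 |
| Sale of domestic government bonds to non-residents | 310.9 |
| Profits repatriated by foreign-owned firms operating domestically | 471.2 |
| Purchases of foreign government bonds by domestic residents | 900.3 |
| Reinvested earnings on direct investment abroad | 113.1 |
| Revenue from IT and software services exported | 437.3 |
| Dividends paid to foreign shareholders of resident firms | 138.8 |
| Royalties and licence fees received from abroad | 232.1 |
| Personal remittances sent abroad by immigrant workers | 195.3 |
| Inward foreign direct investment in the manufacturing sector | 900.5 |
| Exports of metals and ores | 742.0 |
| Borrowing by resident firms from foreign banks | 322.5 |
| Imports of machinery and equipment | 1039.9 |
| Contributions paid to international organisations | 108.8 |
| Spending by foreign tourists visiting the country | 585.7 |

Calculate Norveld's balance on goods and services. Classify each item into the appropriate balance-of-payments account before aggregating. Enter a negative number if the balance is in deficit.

1031.8

Goods: -1039.9 + 742.0 = -297.9
Services: 585.7 + 232.1 + 356.7 + 437.3 - 282.1 = 1329.7
Trade balance = -297.9 + 1329.7 = 1031.8
(Excluded from the trade balance — financial account: foreign purchases of domestic corporate bonds 422.3, increase in resident deposits held at foreign banks 343.8, sale of domestic government bonds to non-residents 310.9, purchases of foreign government bonds by domestic residents 900.3, inward foreign direct investment in the manufacturing sector 900.5, borrowing by resident firms from foreign banks 322.5; primary income: profits repatriated by foreign-owned firms operating domestically 471.2, reinvested earnings on direct investment abroad 113.1, dividends paid to foreign shareholders of resident firms 138.8; secondary income: personal remittances sent abroad by immigrant workers 195.3, contributions paid to international organisations 108.8.)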